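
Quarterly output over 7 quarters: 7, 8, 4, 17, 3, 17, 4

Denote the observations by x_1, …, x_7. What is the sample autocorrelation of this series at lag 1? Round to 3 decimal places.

Mean x̄ = (7 + 8 + 4 + 17 + 3 + 17 + 4)/7 = 8.5714
Deviations from mean: -1.5714, -0.5714, -4.5714, 8.4286, -5.5714, 8.4286, -4.5714
Σ(x_t−x̄)(x_{t+1}−x̄) = (0.8980) + (2.6122) + (-38.5306) + (-46.9592) + (-46.9592) + (-38.5306) = -167.4694
Denominator Σ(x_t−x̄)² = 217.7143
r_1 = -167.4694 / 217.7143 = -0.769

-0.769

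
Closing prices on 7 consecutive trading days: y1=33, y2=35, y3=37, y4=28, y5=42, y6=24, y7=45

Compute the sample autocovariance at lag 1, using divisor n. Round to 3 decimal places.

Mean ȳ = (33 + 35 + 37 + 28 + 42 + 24 + 45)/7 = 34.8571
Deviations: -1.8571, 0.1429, 2.1429, -6.8571, 7.1429, -10.8571, 10.1429
Σ_{t=1}^{6}(y_t−ȳ)(y_{t+1}−ȳ) = -251.3061
γ_1 = -251.3061 / 7 = -35.901

-35.901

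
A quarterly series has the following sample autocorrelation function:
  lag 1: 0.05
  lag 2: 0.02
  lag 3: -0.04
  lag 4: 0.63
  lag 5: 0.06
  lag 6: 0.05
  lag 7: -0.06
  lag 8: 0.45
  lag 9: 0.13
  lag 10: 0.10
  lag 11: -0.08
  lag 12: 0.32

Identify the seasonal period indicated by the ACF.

4

The largest autocorrelation is r_4 = 0.63, with weaker echoes at lags 8 (0.45) and 12 (0.32); the remaining lags stay at or below 0.13.
The dominant spike at lag 4 indicates a seasonal period of 4.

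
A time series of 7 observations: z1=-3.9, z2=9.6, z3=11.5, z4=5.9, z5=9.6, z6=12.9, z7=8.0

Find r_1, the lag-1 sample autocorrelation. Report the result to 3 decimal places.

Mean z̄ = (-3.9 + 9.6 + 11.5 + 5.9 + 9.6 + 12.9 + 8.0)/7 = 7.6571
Deviations from mean: -11.5571, 1.9429, 3.8429, -1.7571, 1.9429, 5.2429, 0.3429
Numerator Σ_{t=1}^{6}(z_t−z̄)(z_{t+1}−z̄) = -13.1704
Denominator Σ(z_t−z̄)² = 186.5771
r_1 = -13.1704 / 186.5771 = -0.071

-0.071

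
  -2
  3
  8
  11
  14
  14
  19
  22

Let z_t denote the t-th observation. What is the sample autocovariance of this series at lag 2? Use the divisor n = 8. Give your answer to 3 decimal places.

10.824

Mean z̄ = (-2 + 3 + 8 + 11 + 14 + 14 + 19 + 22)/8 = 11.1250
Deviations: -13.1250, -8.1250, -3.1250, -0.1250, 2.8750, 2.8750, 7.8750, 10.8750
Σ_{t=1}^{6}(z_t−z̄)(z_{t+2}−z̄) = 86.5938
γ_2 = 86.5938 / 8 = 10.824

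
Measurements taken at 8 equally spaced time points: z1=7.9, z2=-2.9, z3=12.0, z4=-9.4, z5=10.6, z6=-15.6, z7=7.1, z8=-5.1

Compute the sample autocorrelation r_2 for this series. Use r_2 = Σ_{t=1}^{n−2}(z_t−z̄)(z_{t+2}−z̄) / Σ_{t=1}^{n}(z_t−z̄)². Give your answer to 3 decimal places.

Mean z̄ = (7.9 − 2.9 + 12.0 − 9.4 + 10.6 − 15.6 + 7.1 − 5.1)/8 = 0.5750
Deviations from mean: 7.3250, -3.4750, 11.4250, -9.9750, 10.0250, -16.1750, 6.5250, -5.6750
Σ(z_t−z̄)(z_{t+2}−z̄) = (83.6881) + (34.6631) + (114.5356) + (161.3456) + (65.4131) + (91.7931) = 551.4388
Denominator Σ(z_t−z̄)² = 732.6750
r_2 = 551.4388 / 732.6750 = 0.753

0.753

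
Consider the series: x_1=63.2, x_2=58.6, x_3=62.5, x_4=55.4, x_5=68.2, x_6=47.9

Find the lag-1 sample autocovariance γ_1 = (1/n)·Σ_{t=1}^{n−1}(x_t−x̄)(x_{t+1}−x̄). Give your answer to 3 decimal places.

Mean x̄ = (63.2 + 58.6 + 62.5 + 55.4 + 68.2 + 47.9)/6 = 59.3000
Deviations: 3.9000, -0.7000, 3.2000, -3.9000, 8.9000, -11.4000
Σ_{t=1}^{5}(x_t−x̄)(x_{t+1}−x̄) = -153.6200
γ_1 = -153.6200 / 6 = -25.603

-25.603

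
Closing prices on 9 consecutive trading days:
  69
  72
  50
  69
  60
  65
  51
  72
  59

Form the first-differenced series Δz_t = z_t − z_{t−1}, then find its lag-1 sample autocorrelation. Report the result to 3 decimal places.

First differences Δz: 3, -22, 19, -9, 5, -14, 21, -13
Mean of differences = -1.2500
Numerator Σ(Δz_t−Δz̄)(Δz_{t+1}−Δz̄) = -1338.5625
Denominator Σ(Δz_t−Δz̄)² = 1753.5000
r_1(Δz) = -1338.5625 / 1753.5000 = -0.763

-0.763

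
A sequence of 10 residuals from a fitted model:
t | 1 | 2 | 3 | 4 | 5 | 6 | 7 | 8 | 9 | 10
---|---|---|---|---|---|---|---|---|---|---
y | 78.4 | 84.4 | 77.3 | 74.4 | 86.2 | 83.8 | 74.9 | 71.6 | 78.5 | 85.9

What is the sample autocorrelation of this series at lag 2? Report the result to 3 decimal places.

-0.693

Mean ȳ = (78.4 + 84.4 + 77.3 + 74.4 + 86.2 + 83.8 + 74.9 + 71.6 + 78.5 + 85.9)/10 = 79.5400
Numerator Σ_{t=1}^{8}(y_t−ȳ)(y_{t+2}−ȳ) = -169.6412
Denominator Σ(y_t−ȳ)² = 244.9640
r_2 = -169.6412 / 244.9640 = -0.693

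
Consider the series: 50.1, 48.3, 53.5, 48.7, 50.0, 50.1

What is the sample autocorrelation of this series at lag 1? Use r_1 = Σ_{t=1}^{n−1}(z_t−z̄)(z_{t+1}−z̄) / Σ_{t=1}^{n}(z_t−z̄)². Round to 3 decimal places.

Mean z̄ = (50.1 + 48.3 + 53.5 + 48.7 + 50.0 + 50.1)/6 = 50.1167
Deviations from mean: -0.0167, -1.8167, 3.3833, -1.4167, -0.1167, -0.0167
Σ(z_t−z̄)(z_{t+1}−z̄) = (0.0303) + (-6.1464) + (-4.7931) + (0.1653) + (0.0019) = -10.7419
Denominator Σ(z_t−z̄)² = 16.7683
r_1 = -10.7419 / 16.7683 = -0.641

-0.641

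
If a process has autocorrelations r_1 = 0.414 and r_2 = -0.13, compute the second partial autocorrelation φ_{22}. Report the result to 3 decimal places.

-0.364

φ_{22} = (r_2 − r_1²) / (1 − r_1²)
r_1² = (0.414)² = 0.171396
Numerator = -0.13 − 0.1714 = -0.3014; denominator = 1 − 0.1714 = 0.8286
φ_{22} = -0.3014 / 0.8286 = -0.364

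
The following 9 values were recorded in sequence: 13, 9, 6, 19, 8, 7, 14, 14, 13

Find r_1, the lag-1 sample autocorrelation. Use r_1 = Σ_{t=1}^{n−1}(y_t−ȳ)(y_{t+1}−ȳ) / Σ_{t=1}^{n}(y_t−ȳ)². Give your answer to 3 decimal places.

Mean ȳ = (13 + 9 + 6 + 19 + 8 + 7 + 14 + 14 + 13)/9 = 11.4444
Numerator Σ_{t=1}^{8}(y_t−ȳ)(y_{t+1}−ȳ) = -43.1975
Denominator Σ(y_t−ȳ)² = 142.2222
r_1 = -43.1975 / 142.2222 = -0.304

-0.304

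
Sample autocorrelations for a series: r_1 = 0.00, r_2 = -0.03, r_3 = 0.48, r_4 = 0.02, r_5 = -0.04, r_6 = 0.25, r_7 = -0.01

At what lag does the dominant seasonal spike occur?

The largest autocorrelation is r_3 = 0.48, with a weaker echo at lag 6 (0.25); the remaining lags stay at or below 0.02.
The dominant spike at lag 3 indicates a seasonal period of 3.

3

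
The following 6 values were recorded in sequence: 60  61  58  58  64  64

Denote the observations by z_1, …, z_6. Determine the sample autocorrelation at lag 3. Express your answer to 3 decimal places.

-0.165

Mean z̄ = (60 + 61 + 58 + 58 + 64 + 64)/6 = 60.8333
Deviations from mean: -0.8333, 0.1667, -2.8333, -2.8333, 3.1667, 3.1667
Σ(z_t−z̄)(z_{t+3}−z̄) = (2.3611) + (0.5278) + (-8.9722) = -6.0833
Denominator Σ(z_t−z̄)² = 36.8333
r_3 = -6.0833 / 36.8333 = -0.165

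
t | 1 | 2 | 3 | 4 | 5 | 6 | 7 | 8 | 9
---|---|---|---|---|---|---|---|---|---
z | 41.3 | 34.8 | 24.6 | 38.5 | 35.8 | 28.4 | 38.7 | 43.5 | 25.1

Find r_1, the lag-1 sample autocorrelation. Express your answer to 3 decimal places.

Mean z̄ = (41.3 + 34.8 + 24.6 + 38.5 + 35.8 + 28.4 + 38.7 + 43.5 + 25.1)/9 = 34.5222
Numerator Σ_{t=1}^{8}(z_t−z̄)(z_{t+1}−z̄) = -115.7427
Denominator Σ(z_t−z̄)² = 386.2356
r_1 = -115.7427 / 386.2356 = -0.300

-0.300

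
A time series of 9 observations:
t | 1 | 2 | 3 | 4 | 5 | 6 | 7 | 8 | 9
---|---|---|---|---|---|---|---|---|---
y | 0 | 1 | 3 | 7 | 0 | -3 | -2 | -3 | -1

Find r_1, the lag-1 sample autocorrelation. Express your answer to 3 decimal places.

Mean ȳ = (0 + 1 + 3 + 7 + 0 − 3 − 2 − 3 − 1)/9 = 0.2222
Numerator Σ_{t=1}^{8}(y_t−ȳ)(y_{t+1}−ȳ) = 38.2840
Denominator Σ(y_t−ȳ)² = 81.5556
r_1 = 38.2840 / 81.5556 = 0.469

0.469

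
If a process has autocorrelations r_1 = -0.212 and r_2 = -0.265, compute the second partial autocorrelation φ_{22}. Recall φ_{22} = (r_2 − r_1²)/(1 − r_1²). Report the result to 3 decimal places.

-0.325

φ_{22} = (r_2 − r_1²) / (1 − r_1²)
r_1² = (-0.212)² = 0.044944
Numerator = -0.265 − 0.0449 = -0.3099; denominator = 1 − 0.0449 = 0.9551
φ_{22} = -0.3099 / 0.9551 = -0.325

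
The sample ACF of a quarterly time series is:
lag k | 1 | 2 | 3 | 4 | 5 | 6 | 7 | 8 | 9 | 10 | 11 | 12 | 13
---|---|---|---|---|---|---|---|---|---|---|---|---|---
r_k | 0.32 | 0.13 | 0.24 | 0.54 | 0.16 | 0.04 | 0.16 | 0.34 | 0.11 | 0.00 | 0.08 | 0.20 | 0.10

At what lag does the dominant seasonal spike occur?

The largest autocorrelation is r_4 = 0.54, with a weaker echo at lag 8 (0.34); the remaining lags stay at or below 0.32. The elevated value at lag 1 (0.32), dropping to 0.13 at lag 2, reflects decaying short-term dependence rather than seasonality.
The dominant spike at lag 4 indicates a seasonal period of 4.

4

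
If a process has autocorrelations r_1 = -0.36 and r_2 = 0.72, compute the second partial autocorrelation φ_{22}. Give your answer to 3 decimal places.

0.678

φ_{22} = (r_2 − r_1²) / (1 − r_1²)
r_1² = (-0.36)² = 0.1296
Numerator = 0.72 − 0.1296 = 0.5904; denominator = 1 − 0.1296 = 0.8704
φ_{22} = 0.5904 / 0.8704 = 0.678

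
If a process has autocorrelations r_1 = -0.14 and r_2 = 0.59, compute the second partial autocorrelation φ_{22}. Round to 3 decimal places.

φ_{22} = (r_2 − r_1²) / (1 − r_1²)
r_1² = (-0.14)² = 0.0196
Numerator = 0.59 − 0.0196 = 0.5704; denominator = 1 − 0.0196 = 0.9804
φ_{22} = 0.5704 / 0.9804 = 0.582

0.582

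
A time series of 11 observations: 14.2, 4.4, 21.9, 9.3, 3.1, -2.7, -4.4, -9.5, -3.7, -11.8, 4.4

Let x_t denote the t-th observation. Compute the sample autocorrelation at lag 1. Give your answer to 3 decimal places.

0.431

Mean x̄ = (14.2 + 4.4 + 21.9 + 9.3 + 3.1 − 2.7 − 4.4 − 9.5 − 3.7 − 11.8 + 4.4)/11 = 2.2909
Numerator Σ_{t=1}^{10}(x_t−x̄)(x_{t+1}−x̄) = 443.1717
Denominator Σ(x_t−x̄)² = 1028.1691
r_1 = 443.1717 / 1028.1691 = 0.431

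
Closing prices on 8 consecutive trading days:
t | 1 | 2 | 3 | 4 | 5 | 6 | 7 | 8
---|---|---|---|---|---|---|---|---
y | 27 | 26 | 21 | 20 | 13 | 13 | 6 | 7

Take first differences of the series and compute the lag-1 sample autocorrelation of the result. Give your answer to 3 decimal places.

-0.803

First differences Δy: -1, -5, -1, -7, 0, -7, 1
Mean of differences = -2.8571
Numerator Σ(Δy_t−Δȳ)(Δy_{t+1}−Δȳ) = -55.3061
Denominator Σ(Δy_t−Δȳ)² = 68.8571
r_1(Δy) = -55.3061 / 68.8571 = -0.803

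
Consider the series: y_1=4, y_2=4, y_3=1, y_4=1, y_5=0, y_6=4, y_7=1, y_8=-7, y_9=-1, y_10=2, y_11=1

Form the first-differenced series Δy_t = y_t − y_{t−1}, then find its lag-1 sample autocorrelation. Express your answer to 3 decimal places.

First differences Δy: 0, -3, 0, -1, 4, -3, -8, 6, 3, -1
Mean of differences = -0.3000
Numerator Σ(Δy_t−Δȳ)(Δy_{t+1}−Δȳ) = -25.6900
Denominator Σ(Δy_t−Δȳ)² = 144.1000
r_1(Δy) = -25.6900 / 144.1000 = -0.178

-0.178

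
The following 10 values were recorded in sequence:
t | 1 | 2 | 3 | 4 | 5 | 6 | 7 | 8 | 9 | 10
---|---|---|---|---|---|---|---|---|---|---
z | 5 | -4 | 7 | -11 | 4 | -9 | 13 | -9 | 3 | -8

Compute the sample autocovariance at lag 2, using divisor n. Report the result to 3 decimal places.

44.388

Mean z̄ = (5 − 4 + 7 − 11 + 4 − 9 + 13 − 9 + 3 − 8)/10 = -0.9000
Σ_{t=1}^{8}(z_t−z̄)(z_{t+2}−z̄) = 443.8800
γ_2 = 443.8800 / 10 = 44.388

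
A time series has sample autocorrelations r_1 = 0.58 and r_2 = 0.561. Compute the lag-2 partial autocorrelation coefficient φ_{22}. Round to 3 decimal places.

0.338

φ_{22} = (r_2 − r_1²) / (1 − r_1²)
r_1² = (0.58)² = 0.3364
Numerator = 0.561 − 0.3364 = 0.2246; denominator = 1 − 0.3364 = 0.6636
φ_{22} = 0.2246 / 0.6636 = 0.338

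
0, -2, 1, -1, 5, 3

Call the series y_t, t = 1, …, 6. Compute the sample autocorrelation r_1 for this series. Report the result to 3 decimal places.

Mean ȳ = (0 − 2 + 1 − 1 + 5 + 3)/6 = 1.0000
Numerator Σ_{t=1}^{5}(y_t−ȳ)(y_{t+1}−ȳ) = 3.0000
Denominator Σ(y_t−ȳ)² = 34.0000
r_1 = 3.0000 / 34.0000 = 0.088

0.088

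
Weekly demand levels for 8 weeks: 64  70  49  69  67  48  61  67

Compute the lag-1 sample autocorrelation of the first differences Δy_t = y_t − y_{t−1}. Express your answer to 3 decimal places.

-0.493

First differences Δy: 6, -21, 20, -2, -19, 13, 6
Mean of differences = 0.4286
Numerator Σ(Δy_t−Δȳ)(Δy_{t+1}−Δȳ) = -713.3265
Denominator Σ(Δy_t−Δȳ)² = 1445.7143
r_1(Δy) = -713.3265 / 1445.7143 = -0.493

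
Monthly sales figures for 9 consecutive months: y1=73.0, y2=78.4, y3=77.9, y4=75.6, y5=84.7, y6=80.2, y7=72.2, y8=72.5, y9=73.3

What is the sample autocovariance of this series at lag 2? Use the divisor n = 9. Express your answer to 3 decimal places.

-3.794

Mean ȳ = (73.0 + 78.4 + 77.9 + 75.6 + 84.7 + 80.2 + 72.2 + 72.5 + 73.3)/9 = 76.4222
Σ_{t=1}^{7}(y_t−ȳ)(y_{t+2}−ȳ) = -34.1421
γ_2 = -34.1421 / 9 = -3.794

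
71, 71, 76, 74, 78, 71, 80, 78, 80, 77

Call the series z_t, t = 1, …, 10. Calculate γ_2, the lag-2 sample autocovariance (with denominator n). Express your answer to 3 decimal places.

Mean z̄ = (71 + 71 + 76 + 74 + 78 + 71 + 80 + 78 + 80 + 77)/10 = 75.6000
Σ_{t=1}^{8}(z_t−z̄)(z_{t+2}−z̄) = 36.0800
γ_2 = 36.0800 / 10 = 3.608

3.608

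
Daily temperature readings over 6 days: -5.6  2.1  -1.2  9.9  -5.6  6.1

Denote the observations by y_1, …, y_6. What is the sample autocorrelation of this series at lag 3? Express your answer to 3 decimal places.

Mean ȳ = (-5.6 + 2.1 − 1.2 + 9.9 − 5.6 + 6.1)/6 = 0.9500
Deviations from mean: -6.5500, 1.1500, -2.1500, 8.9500, -6.5500, 5.1500
Numerator Σ_{t=1}^{3}(y_t−ȳ)(y_{t+3}−ȳ) = -77.2275
Denominator Σ(y_t−ȳ)² = 198.3750
r_3 = -77.2275 / 198.3750 = -0.389

-0.389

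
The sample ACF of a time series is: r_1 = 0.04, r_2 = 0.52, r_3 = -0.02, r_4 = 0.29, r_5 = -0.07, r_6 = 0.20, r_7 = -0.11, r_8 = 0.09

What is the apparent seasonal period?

2

The largest autocorrelation is r_2 = 0.52, with weaker echoes at lags 4 (0.29) and 6 (0.20); the remaining lags stay at or below 0.09.
The dominant spike at lag 2 indicates a seasonal period of 2.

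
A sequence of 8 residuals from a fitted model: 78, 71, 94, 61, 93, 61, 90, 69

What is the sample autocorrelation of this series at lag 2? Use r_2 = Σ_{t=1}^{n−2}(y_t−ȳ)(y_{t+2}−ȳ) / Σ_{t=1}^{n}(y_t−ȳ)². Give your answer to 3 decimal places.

0.736

Mean ȳ = (78 + 71 + 94 + 61 + 93 + 61 + 90 + 69)/8 = 77.1250
Deviations from mean: 0.8750, -6.1250, 16.8750, -16.1250, 15.8750, -16.1250, 12.8750, -8.1250
Σ(y_t−ȳ)(y_{t+2}−ȳ) = (14.7656) + (98.7656) + (267.8906) + (260.0156) + (204.3906) + (131.0156) = 976.8438
Denominator Σ(y_t−ȳ)² = 1326.8750
r_2 = 976.8438 / 1326.8750 = 0.736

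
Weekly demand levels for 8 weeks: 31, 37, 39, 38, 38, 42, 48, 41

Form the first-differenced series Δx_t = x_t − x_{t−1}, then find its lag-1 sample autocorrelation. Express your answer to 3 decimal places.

First differences Δx: 6, 2, -1, 0, 4, 6, -7
Mean of differences = 1.4286
Numerator Σ(Δx_t−Δx̄)(Δx_{t+1}−Δx̄) = -25.7551
Denominator Σ(Δx_t−Δx̄)² = 127.7143
r_1(Δx) = -25.7551 / 127.7143 = -0.202

-0.202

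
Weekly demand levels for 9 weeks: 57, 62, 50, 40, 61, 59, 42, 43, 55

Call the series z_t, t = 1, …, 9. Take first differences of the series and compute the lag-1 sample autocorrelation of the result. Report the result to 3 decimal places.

-0.146

First differences Δz: 5, -12, -10, 21, -2, -17, 1, 12
Mean of differences = -0.2500
Numerator Σ(Δz_t−Δz̄)(Δz_{t+1}−Δz̄) = -167.8125
Denominator Σ(Δz_t−Δz̄)² = 1147.5000
r_1(Δz) = -167.8125 / 1147.5000 = -0.146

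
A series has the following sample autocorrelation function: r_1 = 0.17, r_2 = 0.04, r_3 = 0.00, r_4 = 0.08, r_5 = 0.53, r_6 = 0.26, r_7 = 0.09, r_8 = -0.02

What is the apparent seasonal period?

The largest autocorrelation is r_5 = 0.53; the remaining lags stay at or below 0.26.
The dominant spike at lag 5 indicates a seasonal period of 5.

5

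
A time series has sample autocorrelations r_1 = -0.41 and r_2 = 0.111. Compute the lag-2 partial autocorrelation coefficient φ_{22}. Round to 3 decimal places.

φ_{22} = (r_2 − r_1²) / (1 − r_1²)
r_1² = (-0.41)² = 0.1681
Numerator = 0.111 − 0.1681 = -0.0571; denominator = 1 − 0.1681 = 0.8319
φ_{22} = -0.0571 / 0.8319 = -0.069

-0.069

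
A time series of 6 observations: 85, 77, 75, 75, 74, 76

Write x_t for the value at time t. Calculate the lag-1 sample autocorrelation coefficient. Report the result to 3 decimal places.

Mean x̄ = (85 + 77 + 75 + 75 + 74 + 76)/6 = 77.0000
Σ(x_t−x̄)(x_{t+1}−x̄) = (0.0000) + (0.0000) + (4.0000) + (6.0000) + (3.0000) = 13.0000
Denominator Σ(x_t−x̄)² = 82.0000
r_1 = 13.0000 / 82.0000 = 0.159

0.159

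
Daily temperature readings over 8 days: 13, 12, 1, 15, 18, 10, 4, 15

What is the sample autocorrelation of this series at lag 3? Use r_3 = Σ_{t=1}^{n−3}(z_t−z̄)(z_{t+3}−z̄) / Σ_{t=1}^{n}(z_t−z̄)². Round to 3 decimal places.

0.106

Mean z̄ = (13 + 12 + 1 + 15 + 18 + 10 + 4 + 15)/8 = 11.0000
Deviations from mean: 2.0000, 1.0000, -10.0000, 4.0000, 7.0000, -1.0000, -7.0000, 4.0000
Σ(z_t−z̄)(z_{t+3}−z̄) = (8.0000) + (7.0000) + (10.0000) + (-28.0000) + (28.0000) = 25.0000
Denominator Σ(z_t−z̄)² = 236.0000
r_3 = 25.0000 / 236.0000 = 0.106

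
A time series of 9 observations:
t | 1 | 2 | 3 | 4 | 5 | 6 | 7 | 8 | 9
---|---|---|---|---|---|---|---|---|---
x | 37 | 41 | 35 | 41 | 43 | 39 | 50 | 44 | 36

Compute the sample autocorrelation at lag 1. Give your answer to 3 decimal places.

Mean x̄ = (37 + 41 + 35 + 41 + 43 + 39 + 50 + 44 + 36)/9 = 40.6667
Numerator Σ_{t=1}^{8}(x_t−x̄)(x_{t+1}−x̄) = -8.1111
Denominator Σ(x_t−x̄)² = 174.0000
r_1 = -8.1111 / 174.0000 = -0.047

-0.047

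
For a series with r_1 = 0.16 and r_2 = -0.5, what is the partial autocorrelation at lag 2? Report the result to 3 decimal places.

-0.539

φ_{22} = (r_2 − r_1²) / (1 − r_1²)
r_1² = (0.16)² = 0.0256
Numerator = -0.5 − 0.0256 = -0.5256; denominator = 1 − 0.0256 = 0.9744
φ_{22} = -0.5256 / 0.9744 = -0.539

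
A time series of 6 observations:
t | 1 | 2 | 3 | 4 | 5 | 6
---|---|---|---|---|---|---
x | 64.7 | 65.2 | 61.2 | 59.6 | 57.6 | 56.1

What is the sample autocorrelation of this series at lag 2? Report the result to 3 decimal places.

Mean x̄ = (64.7 + 65.2 + 61.2 + 59.6 + 57.6 + 56.1)/6 = 60.7333
Deviations from mean: 3.9667, 4.4667, 0.4667, -1.1333, -3.1333, -4.6333
Numerator Σ_{t=1}^{4}(x_t−x̄)(x_{t+2}−x̄) = 0.5778
Denominator Σ(x_t−x̄)² = 68.4733
r_2 = 0.5778 / 68.4733 = 0.008

0.008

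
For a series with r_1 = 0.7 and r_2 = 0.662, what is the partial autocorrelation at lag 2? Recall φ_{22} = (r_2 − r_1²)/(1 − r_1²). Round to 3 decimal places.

0.337

φ_{22} = (r_2 − r_1²) / (1 − r_1²)
r_1² = (0.7)² = 0.49
Numerator = 0.662 − 0.4900 = 0.1720; denominator = 1 − 0.4900 = 0.5100
φ_{22} = 0.1720 / 0.5100 = 0.337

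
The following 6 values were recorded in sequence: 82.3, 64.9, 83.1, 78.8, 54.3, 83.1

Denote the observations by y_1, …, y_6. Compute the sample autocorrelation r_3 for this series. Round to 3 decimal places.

0.414

Mean ȳ = (82.3 + 64.9 + 83.1 + 78.8 + 54.3 + 83.1)/6 = 74.4167
Deviations from mean: 7.8833, -9.5167, 8.6833, 4.3833, -20.1167, 8.6833
Σ(y_t−ȳ)(y_{t+3}−ȳ) = (34.5553) + (191.4436) + (75.4003) = 301.3992
Denominator Σ(y_t−ȳ)² = 727.4083
r_3 = 301.3992 / 727.4083 = 0.414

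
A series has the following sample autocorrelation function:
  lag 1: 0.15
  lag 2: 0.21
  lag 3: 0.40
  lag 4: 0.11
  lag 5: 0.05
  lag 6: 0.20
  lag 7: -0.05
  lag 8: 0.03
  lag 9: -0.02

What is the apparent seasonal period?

The largest autocorrelation is r_3 = 0.40; the remaining lags stay at or below 0.21.
The dominant spike at lag 3 indicates a seasonal period of 3.

3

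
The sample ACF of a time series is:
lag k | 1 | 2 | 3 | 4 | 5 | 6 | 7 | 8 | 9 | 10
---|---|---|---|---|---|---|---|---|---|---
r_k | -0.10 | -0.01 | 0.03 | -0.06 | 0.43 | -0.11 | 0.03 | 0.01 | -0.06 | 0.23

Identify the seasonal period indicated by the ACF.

The largest autocorrelation is r_5 = 0.43, with a weaker echo at lag 10 (0.23); the remaining lags stay at or below 0.03.
The dominant spike at lag 5 indicates a seasonal period of 5.

5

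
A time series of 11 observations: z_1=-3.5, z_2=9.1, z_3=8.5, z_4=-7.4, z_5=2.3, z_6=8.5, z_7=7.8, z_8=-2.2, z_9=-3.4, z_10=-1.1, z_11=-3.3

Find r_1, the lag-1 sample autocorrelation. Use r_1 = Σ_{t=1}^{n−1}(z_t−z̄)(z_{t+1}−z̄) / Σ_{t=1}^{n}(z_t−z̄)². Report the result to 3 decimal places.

Mean z̄ = (-3.5 + 9.1 + 8.5 − 7.4 + 2.3 + 8.5 + 7.8 − 2.2 − 3.4 − 1.1 − 3.3)/11 = 1.3909
Numerator Σ_{t=1}^{10}(z_t−z̄)(z_{t+1}−z̄) = 16.4463
Denominator Σ(z_t−z̄)² = 367.6691
r_1 = 16.4463 / 367.6691 = 0.045

0.045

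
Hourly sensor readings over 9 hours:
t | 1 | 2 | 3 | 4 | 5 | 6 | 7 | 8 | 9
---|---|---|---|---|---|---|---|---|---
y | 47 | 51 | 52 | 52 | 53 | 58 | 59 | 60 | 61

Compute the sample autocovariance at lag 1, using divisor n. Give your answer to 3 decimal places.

Mean ȳ = (47 + 51 + 52 + 52 + 53 + 58 + 59 + 60 + 61)/9 = 54.7778
Σ_{t=1}^{8}(y_t−ȳ)(y_{t+1}−ȳ) = 114.9506
γ_1 = 114.9506 / 9 = 12.772

12.772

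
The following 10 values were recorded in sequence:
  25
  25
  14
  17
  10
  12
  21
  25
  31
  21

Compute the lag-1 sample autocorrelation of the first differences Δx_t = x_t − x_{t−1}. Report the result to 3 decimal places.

-0.115

First differences Δx: 0, -11, 3, -7, 2, 9, 4, 6, -10
Mean of differences = -0.4444
Numerator Σ(Δx_t−Δx̄)(Δx_{t+1}−Δx̄) = -47.5309
Denominator Σ(Δx_t−Δx̄)² = 414.2222
r_1(Δx) = -47.5309 / 414.2222 = -0.115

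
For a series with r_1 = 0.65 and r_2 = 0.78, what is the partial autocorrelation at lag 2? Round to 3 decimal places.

φ_{22} = (r_2 − r_1²) / (1 − r_1²)
r_1² = (0.65)² = 0.4225
Numerator = 0.78 − 0.4225 = 0.3575; denominator = 1 − 0.4225 = 0.5775
φ_{22} = 0.3575 / 0.5775 = 0.619

0.619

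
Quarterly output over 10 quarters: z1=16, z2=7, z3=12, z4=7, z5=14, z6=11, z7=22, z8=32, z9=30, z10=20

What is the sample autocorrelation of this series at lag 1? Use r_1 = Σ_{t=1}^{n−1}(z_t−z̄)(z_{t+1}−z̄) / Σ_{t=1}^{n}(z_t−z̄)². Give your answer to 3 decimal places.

0.625

Mean z̄ = (16 + 7 + 12 + 7 + 14 + 11 + 22 + 32 + 30 + 20)/10 = 17.1000
Numerator Σ_{t=1}^{9}(z_t−z̄)(z_{t+1}−z̄) = 437.0900
Denominator Σ(z_t−z̄)² = 698.9000
r_1 = 437.0900 / 698.9000 = 0.625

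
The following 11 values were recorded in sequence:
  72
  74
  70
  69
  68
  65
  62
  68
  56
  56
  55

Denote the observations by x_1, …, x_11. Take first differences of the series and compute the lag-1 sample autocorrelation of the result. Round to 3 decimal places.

First differences Δx: 2, -4, -1, -1, -3, -3, 6, -12, 0, -1
Mean of differences = -1.7000
Numerator Σ(Δx_t−Δx̄)(Δx_{t+1}−Δx̄) = -114.4900
Denominator Σ(Δx_t−Δx̄)² = 192.1000
r_1(Δx) = -114.4900 / 192.1000 = -0.596

-0.596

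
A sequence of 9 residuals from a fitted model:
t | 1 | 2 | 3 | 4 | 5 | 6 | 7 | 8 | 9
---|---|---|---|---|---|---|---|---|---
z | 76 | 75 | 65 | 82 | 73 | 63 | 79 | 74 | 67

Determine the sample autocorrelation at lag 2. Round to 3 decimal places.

Mean z̄ = (76 + 75 + 65 + 82 + 73 + 63 + 79 + 74 + 67)/9 = 72.6667
Numerator Σ_{t=1}^{7}(z_t−z̄)(z_{t+2}−z̄) = -143.2222
Denominator Σ(z_t−z̄)² = 330.0000
r_2 = -143.2222 / 330.0000 = -0.434

-0.434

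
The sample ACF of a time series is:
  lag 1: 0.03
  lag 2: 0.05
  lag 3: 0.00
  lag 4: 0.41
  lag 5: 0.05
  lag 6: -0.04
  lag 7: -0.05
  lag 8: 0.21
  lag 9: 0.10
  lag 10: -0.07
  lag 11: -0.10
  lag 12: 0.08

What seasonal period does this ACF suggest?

The largest autocorrelation is r_4 = 0.41, with a weaker echo at lag 8 (0.21); the remaining lags stay at or below 0.10.
The dominant spike at lag 4 indicates a seasonal period of 4.

4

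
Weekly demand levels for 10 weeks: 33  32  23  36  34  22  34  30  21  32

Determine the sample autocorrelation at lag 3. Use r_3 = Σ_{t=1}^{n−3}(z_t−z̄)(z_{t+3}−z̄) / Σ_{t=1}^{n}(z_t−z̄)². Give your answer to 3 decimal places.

Mean z̄ = (33 + 32 + 23 + 36 + 34 + 22 + 34 + 30 + 21 + 32)/10 = 29.7000
Numerator Σ_{t=1}^{7}(z_t−z̄)(z_{t+3}−z̄) = 187.5300
Denominator Σ(z_t−z̄)² = 278.1000
r_3 = 187.5300 / 278.1000 = 0.674

0.674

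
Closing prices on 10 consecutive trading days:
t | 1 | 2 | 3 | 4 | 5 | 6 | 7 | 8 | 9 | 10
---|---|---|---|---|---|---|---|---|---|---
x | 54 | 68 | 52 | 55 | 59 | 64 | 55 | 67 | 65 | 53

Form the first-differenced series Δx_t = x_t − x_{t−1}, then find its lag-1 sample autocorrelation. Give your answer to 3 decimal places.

-0.450

First differences Δx: 14, -16, 3, 4, 5, -9, 12, -2, -12
Mean of differences = -0.1111
Numerator Σ(Δx_t−Δx̄)(Δx_{t+1}−Δx̄) = -393.3457
Denominator Σ(Δx_t−Δx̄)² = 874.8889
r_1(Δx) = -393.3457 / 874.8889 = -0.450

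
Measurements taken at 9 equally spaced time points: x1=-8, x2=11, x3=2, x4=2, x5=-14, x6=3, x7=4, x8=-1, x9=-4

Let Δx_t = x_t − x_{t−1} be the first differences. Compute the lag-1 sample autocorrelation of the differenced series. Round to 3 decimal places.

-0.402

First differences Δx: 19, -9, 0, -16, 17, 1, -5, -3
Mean of differences = 0.5000
Numerator Σ(Δx_t−Δx̄)(Δx_{t+1}−Δx̄) = -410.2500
Denominator Σ(Δx_t−Δx̄)² = 1020.0000
r_1(Δx) = -410.2500 / 1020.0000 = -0.402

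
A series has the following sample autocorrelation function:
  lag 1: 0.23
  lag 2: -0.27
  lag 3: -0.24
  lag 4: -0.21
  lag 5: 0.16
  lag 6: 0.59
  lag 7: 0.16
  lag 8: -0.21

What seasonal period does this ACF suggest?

6

The largest autocorrelation is r_6 = 0.59; the remaining lags stay at or below 0.23.
The dominant spike at lag 6 indicates a seasonal period of 6.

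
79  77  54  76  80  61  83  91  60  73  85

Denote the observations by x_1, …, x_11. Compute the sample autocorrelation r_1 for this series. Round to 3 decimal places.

Mean x̄ = (79 + 77 + 54 + 76 + 80 + 61 + 83 + 91 + 60 + 73 + 85)/11 = 74.4545
Numerator Σ_{t=1}^{10}(x_t−x̄)(x_{t+1}−x̄) = -345.2066
Denominator Σ(x_t−x̄)² = 1328.7273
r_1 = -345.2066 / 1328.7273 = -0.260

-0.260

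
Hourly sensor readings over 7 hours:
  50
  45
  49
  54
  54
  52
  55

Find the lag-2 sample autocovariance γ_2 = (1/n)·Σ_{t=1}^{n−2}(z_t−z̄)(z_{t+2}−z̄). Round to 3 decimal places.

-1.187

Mean z̄ = (50 + 45 + 49 + 54 + 54 + 52 + 55)/7 = 51.2857
Σ_{t=1}^{5}(z_t−z̄)(z_{t+2}−z̄) = -8.3061
γ_2 = -8.3061 / 7 = -1.187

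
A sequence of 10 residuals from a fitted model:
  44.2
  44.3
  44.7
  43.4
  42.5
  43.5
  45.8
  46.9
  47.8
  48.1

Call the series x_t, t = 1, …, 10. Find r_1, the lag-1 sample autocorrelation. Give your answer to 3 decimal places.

0.693

Mean x̄ = (44.2 + 44.3 + 44.7 + 43.4 + 42.5 + 43.5 + 45.8 + 46.9 + 47.8 + 48.1)/10 = 45.1200
Numerator Σ_{t=1}^{9}(x_t−x̄)(x_{t+1}−x̄) = 23.4376
Denominator Σ(x_t−x̄)² = 33.8360
r_1 = 23.4376 / 33.8360 = 0.693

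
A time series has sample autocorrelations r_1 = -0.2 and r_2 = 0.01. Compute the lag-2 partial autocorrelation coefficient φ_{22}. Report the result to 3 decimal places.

φ_{22} = (r_2 − r_1²) / (1 − r_1²)
r_1² = (-0.2)² = 0.04
Numerator = 0.01 − 0.0400 = -0.0300; denominator = 1 − 0.0400 = 0.9600
φ_{22} = -0.0300 / 0.9600 = -0.031

-0.031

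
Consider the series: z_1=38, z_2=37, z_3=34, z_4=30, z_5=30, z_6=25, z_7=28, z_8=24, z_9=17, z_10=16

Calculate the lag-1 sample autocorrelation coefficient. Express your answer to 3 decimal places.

Mean z̄ = (38 + 37 + 34 + 30 + 30 + 25 + 28 + 24 + 17 + 16)/10 = 27.9000
Numerator Σ_{t=1}^{9}(z_t−z̄)(z_{t+1}−z̄) = 330.0900
Denominator Σ(z_t−z̄)² = 514.9000
r_1 = 330.0900 / 514.9000 = 0.641

0.641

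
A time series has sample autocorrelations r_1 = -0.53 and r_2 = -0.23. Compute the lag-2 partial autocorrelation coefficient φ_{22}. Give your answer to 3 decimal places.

φ_{22} = (r_2 − r_1²) / (1 − r_1²)
r_1² = (-0.53)² = 0.2809
Numerator = -0.23 − 0.2809 = -0.5109; denominator = 1 − 0.2809 = 0.7191
φ_{22} = -0.5109 / 0.7191 = -0.710

-0.710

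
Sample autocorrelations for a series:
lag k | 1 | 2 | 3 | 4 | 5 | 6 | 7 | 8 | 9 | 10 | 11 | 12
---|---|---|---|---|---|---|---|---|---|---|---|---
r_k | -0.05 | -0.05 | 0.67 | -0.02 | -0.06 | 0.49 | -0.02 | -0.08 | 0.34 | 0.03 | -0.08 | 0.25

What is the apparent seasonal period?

3

The largest autocorrelation is r_3 = 0.67, with weaker echoes at lags 6 (0.49), 9 (0.34) and 12 (0.25); the remaining lags stay at or below 0.03.
The dominant spike at lag 3 indicates a seasonal period of 3.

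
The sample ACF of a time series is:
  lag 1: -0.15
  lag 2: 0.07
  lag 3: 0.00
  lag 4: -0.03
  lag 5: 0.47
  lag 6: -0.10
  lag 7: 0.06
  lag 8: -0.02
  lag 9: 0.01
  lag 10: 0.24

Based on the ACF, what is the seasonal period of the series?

The largest autocorrelation is r_5 = 0.47, with a weaker echo at lag 10 (0.24); the remaining lags stay at or below 0.07.
The dominant spike at lag 5 indicates a seasonal period of 5.

5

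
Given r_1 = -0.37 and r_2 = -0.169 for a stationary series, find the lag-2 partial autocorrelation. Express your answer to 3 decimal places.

-0.354

φ_{22} = (r_2 − r_1²) / (1 − r_1²)
r_1² = (-0.37)² = 0.1369
Numerator = -0.169 − 0.1369 = -0.3059; denominator = 1 − 0.1369 = 0.8631
φ_{22} = -0.3059 / 0.8631 = -0.354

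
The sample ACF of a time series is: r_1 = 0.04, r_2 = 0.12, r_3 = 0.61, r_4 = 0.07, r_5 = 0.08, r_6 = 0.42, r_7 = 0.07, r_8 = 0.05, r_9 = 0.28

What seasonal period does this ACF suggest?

3

The largest autocorrelation is r_3 = 0.61, with weaker echoes at lags 6 (0.42) and 9 (0.28); the remaining lags stay at or below 0.12.
The dominant spike at lag 3 indicates a seasonal period of 3.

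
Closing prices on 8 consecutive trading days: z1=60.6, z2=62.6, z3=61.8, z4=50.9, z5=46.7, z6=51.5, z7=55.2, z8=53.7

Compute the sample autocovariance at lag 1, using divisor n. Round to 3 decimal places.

Mean z̄ = (60.6 + 62.6 + 61.8 + 50.9 + 46.7 + 51.5 + 55.2 + 53.7)/8 = 55.3750
Σ_{t=1}^{7}(z_t−z̄)(z_{t+1}−z̄) = 128.8269
γ_1 = 128.8269 / 8 = 16.103

16.103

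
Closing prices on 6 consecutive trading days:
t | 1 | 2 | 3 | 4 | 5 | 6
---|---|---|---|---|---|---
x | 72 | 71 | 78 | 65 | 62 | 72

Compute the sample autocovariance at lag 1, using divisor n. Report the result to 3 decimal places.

Mean x̄ = (72 + 71 + 78 + 65 + 62 + 72)/6 = 70.0000
Deviations: 2.0000, 1.0000, 8.0000, -5.0000, -8.0000, 2.0000
Σ_{t=1}^{5}(x_t−x̄)(x_{t+1}−x̄) = -6.0000
γ_1 = -6.0000 / 6 = -1.000

-1.000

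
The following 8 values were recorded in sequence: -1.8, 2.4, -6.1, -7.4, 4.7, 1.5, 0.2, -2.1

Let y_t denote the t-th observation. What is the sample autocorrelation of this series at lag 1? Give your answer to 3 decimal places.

Mean ȳ = (-1.8 + 2.4 − 6.1 − 7.4 + 4.7 + 1.5 + 0.2 − 2.1)/8 = -1.0750
Σ(y_t−ȳ)(y_{t+1}−ȳ) = (-2.5194) + (-17.4619) + (31.7831) + (-36.5269) + (14.8706) + (3.2831) + (-1.3069) = -7.8781
Denominator Σ(y_t−ȳ)² = 120.5150
r_1 = -7.8781 / 120.5150 = -0.065

-0.065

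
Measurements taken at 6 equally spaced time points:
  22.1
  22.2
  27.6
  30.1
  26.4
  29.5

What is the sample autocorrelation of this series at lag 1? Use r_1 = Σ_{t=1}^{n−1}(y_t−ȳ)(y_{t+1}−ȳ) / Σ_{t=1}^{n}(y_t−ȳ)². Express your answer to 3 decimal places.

0.288

Mean ȳ = (22.1 + 22.2 + 27.6 + 30.1 + 26.4 + 29.5)/6 = 26.3167
Deviations from mean: -4.2167, -4.1167, 1.2833, 3.7833, 0.0833, 3.1833
Numerator Σ_{t=1}^{5}(y_t−ȳ)(y_{t+1}−ȳ) = 17.5114
Denominator Σ(y_t−ȳ)² = 60.8283
r_1 = 17.5114 / 60.8283 = 0.288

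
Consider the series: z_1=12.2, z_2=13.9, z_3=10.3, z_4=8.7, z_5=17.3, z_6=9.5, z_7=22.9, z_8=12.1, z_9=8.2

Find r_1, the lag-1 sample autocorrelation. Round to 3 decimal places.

Mean z̄ = (12.2 + 13.9 + 10.3 + 8.7 + 17.3 + 9.5 + 22.9 + 12.1 + 8.2)/9 = 12.7889
Numerator Σ_{t=1}^{8}(z_t−z̄)(z_{t+1}−z̄) = -63.5835
Denominator Σ(z_t−z̄)² = 179.4289
r_1 = -63.5835 / 179.4289 = -0.354

-0.354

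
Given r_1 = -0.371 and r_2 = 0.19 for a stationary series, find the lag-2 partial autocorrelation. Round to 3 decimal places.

0.061

φ_{22} = (r_2 − r_1²) / (1 − r_1²)
r_1² = (-0.371)² = 0.137641
Numerator = 0.19 − 0.1376 = 0.0524; denominator = 1 − 0.1376 = 0.8624
φ_{22} = 0.0524 / 0.8624 = 0.061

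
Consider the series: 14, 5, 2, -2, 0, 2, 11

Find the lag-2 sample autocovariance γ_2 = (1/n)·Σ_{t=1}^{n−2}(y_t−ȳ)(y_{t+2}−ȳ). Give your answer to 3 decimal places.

Mean ȳ = (14 + 5 + 2 − 2 + 0 + 2 + 11)/7 = 4.5714
Σ_{t=1}^{5}(y_t−ȳ)(y_{t+2}−ȳ) = -27.7959
γ_2 = -27.7959 / 7 = -3.971

-3.971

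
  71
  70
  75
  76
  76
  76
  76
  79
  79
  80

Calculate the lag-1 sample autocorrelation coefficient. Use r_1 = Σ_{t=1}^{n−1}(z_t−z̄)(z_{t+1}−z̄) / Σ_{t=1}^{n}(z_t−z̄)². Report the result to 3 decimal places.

Mean z̄ = (71 + 70 + 75 + 76 + 76 + 76 + 76 + 79 + 79 + 80)/10 = 75.8000
Numerator Σ_{t=1}^{9}(z_t−z̄)(z_{t+1}−z̄) = 56.7600
Denominator Σ(z_t−z̄)² = 95.6000
r_1 = 56.7600 / 95.6000 = 0.594

0.594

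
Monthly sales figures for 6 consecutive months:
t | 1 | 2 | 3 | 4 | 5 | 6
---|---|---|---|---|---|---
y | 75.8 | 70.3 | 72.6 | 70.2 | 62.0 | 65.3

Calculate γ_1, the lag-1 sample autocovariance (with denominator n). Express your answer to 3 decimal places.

Mean ȳ = (75.8 + 70.3 + 72.6 + 70.2 + 62.0 + 65.3)/6 = 69.3667
Deviations: 6.4333, 0.9333, 3.2333, 0.8333, -7.3667, -4.0667
Σ_{t=1}^{5}(y_t−ȳ)(y_{t+1}−ȳ) = 35.5356
γ_1 = 35.5356 / 6 = 5.923

5.923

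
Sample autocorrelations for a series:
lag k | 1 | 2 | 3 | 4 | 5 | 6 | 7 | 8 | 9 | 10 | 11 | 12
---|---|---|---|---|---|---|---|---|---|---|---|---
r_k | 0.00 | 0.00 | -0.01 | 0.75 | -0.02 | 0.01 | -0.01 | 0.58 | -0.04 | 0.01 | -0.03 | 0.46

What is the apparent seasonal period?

4

The largest autocorrelation is r_4 = 0.75, with weaker echoes at lags 8 (0.58) and 12 (0.46); the remaining lags stay at or below 0.01.
The dominant spike at lag 4 indicates a seasonal period of 4.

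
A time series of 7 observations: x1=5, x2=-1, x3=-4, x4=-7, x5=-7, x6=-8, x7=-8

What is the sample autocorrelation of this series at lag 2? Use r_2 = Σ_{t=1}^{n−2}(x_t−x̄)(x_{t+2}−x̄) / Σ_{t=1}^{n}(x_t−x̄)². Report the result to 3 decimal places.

Mean x̄ = (5 − 1 − 4 − 7 − 7 − 8 − 8)/7 = -4.2857
Deviations from mean: 9.2857, 3.2857, 0.2857, -2.7143, -2.7143, -3.7143, -3.7143
Σ(x_t−x̄)(x_{t+2}−x̄) = (2.6531) + (-8.9184) + (-0.7755) + (10.0816) + (10.0816) = 13.1224
Denominator Σ(x_t−x̄)² = 139.4286
r_2 = 13.1224 / 139.4286 = 0.094

0.094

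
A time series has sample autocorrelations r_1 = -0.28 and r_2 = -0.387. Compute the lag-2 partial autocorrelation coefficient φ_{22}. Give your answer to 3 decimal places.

φ_{22} = (r_2 − r_1²) / (1 − r_1²)
r_1² = (-0.28)² = 0.0784
Numerator = -0.387 − 0.0784 = -0.4654; denominator = 1 − 0.0784 = 0.9216
φ_{22} = -0.4654 / 0.9216 = -0.505

-0.505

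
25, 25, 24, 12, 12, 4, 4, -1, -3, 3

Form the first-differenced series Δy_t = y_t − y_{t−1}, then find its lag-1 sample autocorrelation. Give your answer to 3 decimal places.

-0.293

First differences Δy: 0, -1, -12, 0, -8, 0, -5, -2, 6
Mean of differences = -2.4444
Numerator Σ(Δy_t−Δȳ)(Δy_{t+1}−Δȳ) = -64.4198
Denominator Σ(Δy_t−Δȳ)² = 220.2222
r_1(Δy) = -64.4198 / 220.2222 = -0.293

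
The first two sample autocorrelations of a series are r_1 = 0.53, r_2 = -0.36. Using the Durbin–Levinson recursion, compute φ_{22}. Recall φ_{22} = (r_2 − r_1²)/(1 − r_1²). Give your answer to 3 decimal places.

-0.891

φ_{22} = (r_2 − r_1²) / (1 − r_1²)
r_1² = (0.53)² = 0.2809
Numerator = -0.36 − 0.2809 = -0.6409; denominator = 1 − 0.2809 = 0.7191
φ_{22} = -0.6409 / 0.7191 = -0.891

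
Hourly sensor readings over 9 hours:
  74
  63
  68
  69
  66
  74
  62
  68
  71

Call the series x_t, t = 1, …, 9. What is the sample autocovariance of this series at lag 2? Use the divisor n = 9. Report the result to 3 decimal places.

-0.543

Mean x̄ = (74 + 63 + 68 + 69 + 66 + 74 + 62 + 68 + 71)/9 = 68.3333
Σ_{t=1}^{7}(x_t−x̄)(x_{t+2}−x̄) = -4.8889
γ_2 = -4.8889 / 9 = -0.543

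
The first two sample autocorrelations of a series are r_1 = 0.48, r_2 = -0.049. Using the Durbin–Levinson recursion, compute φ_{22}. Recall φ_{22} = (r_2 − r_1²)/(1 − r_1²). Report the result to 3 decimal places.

-0.363

φ_{22} = (r_2 − r_1²) / (1 − r_1²)
r_1² = (0.48)² = 0.2304
Numerator = -0.049 − 0.2304 = -0.2794; denominator = 1 − 0.2304 = 0.7696
φ_{22} = -0.2794 / 0.7696 = -0.363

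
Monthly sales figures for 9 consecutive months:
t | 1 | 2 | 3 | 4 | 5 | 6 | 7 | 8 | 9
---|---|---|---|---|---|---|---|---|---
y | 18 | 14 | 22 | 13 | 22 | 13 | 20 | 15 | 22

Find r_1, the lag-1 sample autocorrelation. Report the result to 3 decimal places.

-0.845

Mean ȳ = (18 + 14 + 22 + 13 + 22 + 13 + 20 + 15 + 22)/9 = 17.6667
Numerator Σ_{t=1}^{8}(y_t−ȳ)(y_{t+1}−ȳ) = -106.4444
Denominator Σ(y_t−ȳ)² = 126.0000
r_1 = -106.4444 / 126.0000 = -0.845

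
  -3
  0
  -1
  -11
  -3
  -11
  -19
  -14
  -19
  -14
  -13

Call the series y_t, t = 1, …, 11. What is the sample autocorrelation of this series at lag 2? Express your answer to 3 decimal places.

0.379

Mean ȳ = (-3 + 0 − 1 − 11 − 3 − 11 − 19 − 14 − 19 − 14 − 13)/11 = -9.8182
Numerator Σ_{t=1}^{9}(y_t−ȳ)(y_{t+2}−ȳ) = 183.3884
Denominator Σ(y_t−ȳ)² = 483.6364
r_2 = 183.3884 / 483.6364 = 0.379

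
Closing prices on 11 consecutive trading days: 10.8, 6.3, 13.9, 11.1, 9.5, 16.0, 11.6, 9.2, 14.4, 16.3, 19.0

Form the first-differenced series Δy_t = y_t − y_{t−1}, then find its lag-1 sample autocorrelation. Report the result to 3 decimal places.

First differences Δy: -4.5, 7.6, -2.8, -1.6, 6.5, -4.4, -2.4, 5.2, 1.9, 2.7
Mean of differences = 0.8200
Numerator Σ(Δy_t−Δȳ)(Δy_{t+1}−Δȳ) = -85.7824
Denominator Σ(Δy_t−Δȳ)² = 186.9960
r_1(Δy) = -85.7824 / 186.9960 = -0.459

-0.459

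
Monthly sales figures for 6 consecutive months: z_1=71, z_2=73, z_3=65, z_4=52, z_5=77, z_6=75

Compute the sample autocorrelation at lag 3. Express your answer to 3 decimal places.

Mean z̄ = (71 + 73 + 65 + 52 + 77 + 75)/6 = 68.8333
Numerator Σ_{t=1}^{3}(z_t−z̄)(z_{t+3}−z̄) = -26.0833
Denominator Σ(z_t−z̄)² = 424.8333
r_3 = -26.0833 / 424.8333 = -0.061

-0.061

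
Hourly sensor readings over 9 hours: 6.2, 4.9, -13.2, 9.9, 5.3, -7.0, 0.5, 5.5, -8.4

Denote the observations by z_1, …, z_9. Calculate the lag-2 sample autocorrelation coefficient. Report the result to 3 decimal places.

-0.413

Mean z̄ = (6.2 + 4.9 − 13.2 + 9.9 + 5.3 − 7.0 + 0.5 + 5.5 − 8.4)/9 = 0.4111
Σ(z_t−z̄)(z_{t+2}−z̄) = (-78.7932) + (42.5946) + (-66.5432) + (-70.3232) + (0.4346) + (-37.7143) + (-0.7832) = -211.1280
Denominator Σ(z_t−z̄)² = 511.3289
r_2 = -211.1280 / 511.3289 = -0.413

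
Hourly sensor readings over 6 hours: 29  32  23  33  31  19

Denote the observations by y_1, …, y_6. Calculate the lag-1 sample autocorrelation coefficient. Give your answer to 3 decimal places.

Mean ȳ = (29 + 32 + 23 + 33 + 31 + 19)/6 = 27.8333
Deviations from mean: 1.1667, 4.1667, -4.8333, 5.1667, 3.1667, -8.8333
Numerator Σ_{t=1}^{5}(y_t−ȳ)(y_{t+1}−ȳ) = -51.8611
Denominator Σ(y_t−ȳ)² = 156.8333
r_1 = -51.8611 / 156.8333 = -0.331

-0.331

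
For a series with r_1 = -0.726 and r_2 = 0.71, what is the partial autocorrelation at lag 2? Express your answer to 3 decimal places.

φ_{22} = (r_2 − r_1²) / (1 − r_1²)
r_1² = (-0.726)² = 0.527076
Numerator = 0.71 − 0.5271 = 0.1829; denominator = 1 − 0.5271 = 0.4729
φ_{22} = 0.1829 / 0.4729 = 0.387

0.387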